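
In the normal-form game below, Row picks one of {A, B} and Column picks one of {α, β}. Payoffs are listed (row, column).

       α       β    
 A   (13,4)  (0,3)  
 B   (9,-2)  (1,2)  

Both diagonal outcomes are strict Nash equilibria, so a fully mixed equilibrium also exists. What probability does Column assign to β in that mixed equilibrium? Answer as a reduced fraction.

Column's mix q on α must make Row indifferent between A and B.
Row's payoff from A: 13q + 0(1−q). From B: 9q + 1(1−q).
Set equal: 4q = 1(1−q) → q = 1/5.
Probability on β is 1 − 1/5 = 4/5.

4/5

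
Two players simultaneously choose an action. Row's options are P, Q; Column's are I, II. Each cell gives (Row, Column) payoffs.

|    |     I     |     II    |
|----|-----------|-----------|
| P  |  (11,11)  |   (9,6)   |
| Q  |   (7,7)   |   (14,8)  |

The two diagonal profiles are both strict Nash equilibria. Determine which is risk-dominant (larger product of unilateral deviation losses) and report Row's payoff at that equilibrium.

At (P, I): Row loses 11 − 7 = 4 by deviating; Column loses 11 − 6 = 5. Product = 4·5 = 20.
At (Q, II): Row loses 14 − 9 = 5 by deviating; Column loses 8 − 7 = 1. Product = 5·1 = 5.
20 > 5, so (P, I) is risk-dominant. Row's payoff there is 11.

11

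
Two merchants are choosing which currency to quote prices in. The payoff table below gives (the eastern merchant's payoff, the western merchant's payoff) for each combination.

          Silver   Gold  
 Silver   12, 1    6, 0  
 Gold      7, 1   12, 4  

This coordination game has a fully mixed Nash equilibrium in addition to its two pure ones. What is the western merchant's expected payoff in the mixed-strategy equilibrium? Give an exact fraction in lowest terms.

The eastern merchant mixes with probability p on Silver, chosen so the western merchant is indifferent: 1p + 1(1−p) = 0p + 4(1−p) gives p = 3/4.
The western merchant's expected payoff is 1·3/4 + 1·1/4 = 1.

1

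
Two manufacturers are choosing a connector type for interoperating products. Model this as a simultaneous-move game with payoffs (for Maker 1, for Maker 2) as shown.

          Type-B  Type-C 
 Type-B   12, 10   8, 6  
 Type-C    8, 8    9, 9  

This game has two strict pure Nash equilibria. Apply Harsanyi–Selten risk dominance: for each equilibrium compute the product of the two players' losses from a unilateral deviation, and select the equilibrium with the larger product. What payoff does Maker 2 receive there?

At both Type-B: Maker 1 loses 12 − 8 = 4 by deviating; Maker 2 loses 10 − 6 = 4. Product = 4·4 = 16.
At both Type-C: Maker 1 loses 9 − 8 = 1 by deviating; Maker 2 loses 9 − 8 = 1. Product = 1·1 = 1.
16 > 1, so both Type-B is risk-dominant. Maker 2's payoff there is 10.

10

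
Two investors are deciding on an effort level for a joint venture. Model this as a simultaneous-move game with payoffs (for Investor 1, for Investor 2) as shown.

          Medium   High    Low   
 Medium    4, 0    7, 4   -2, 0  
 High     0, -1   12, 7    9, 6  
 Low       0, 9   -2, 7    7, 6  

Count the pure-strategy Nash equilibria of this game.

1

Both High: Investor 1 gets 12 (best alternative 7); Investor 2 gets 7 (best alternative 6). Neither deviates — NE.
Both Medium is not a NE: Investor 2 would switch to High (4 > 0).
No other cell survives both best-response checks, so there is 1 pure NE.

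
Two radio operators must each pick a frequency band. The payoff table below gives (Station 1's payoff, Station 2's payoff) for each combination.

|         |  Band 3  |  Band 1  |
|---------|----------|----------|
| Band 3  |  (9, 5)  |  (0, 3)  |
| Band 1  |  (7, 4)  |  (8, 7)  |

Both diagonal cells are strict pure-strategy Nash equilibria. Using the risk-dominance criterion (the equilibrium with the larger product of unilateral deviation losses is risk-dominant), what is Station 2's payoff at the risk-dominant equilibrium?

7

At both Band 3: Station 1 loses 9 − 7 = 2 by deviating; Station 2 loses 5 − 3 = 2. Product = 2·2 = 4.
At both Band 1: Station 1 loses 8 − 0 = 8 by deviating; Station 2 loses 7 − 4 = 3. Product = 8·3 = 24.
24 > 4, so both Band 1 is risk-dominant. Station 2's payoff there is 7.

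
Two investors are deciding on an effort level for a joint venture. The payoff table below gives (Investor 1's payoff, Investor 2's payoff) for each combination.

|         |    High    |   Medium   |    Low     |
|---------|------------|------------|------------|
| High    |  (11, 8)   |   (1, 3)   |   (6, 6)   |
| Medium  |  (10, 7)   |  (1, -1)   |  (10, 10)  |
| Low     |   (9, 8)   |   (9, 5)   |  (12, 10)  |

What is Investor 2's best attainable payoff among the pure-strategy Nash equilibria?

10

Both High is a pure NE (Investor 1: 11 ≥ 10; Investor 2: 8 ≥ 6). Investor 2 gets 8.
Both Low is a pure NE (Investor 1: 12 ≥ 10; Investor 2: 10 ≥ 8). Investor 2 gets 10.
Every other cell has a profitable deviation for at least one player. Highest of {8, 10} is 10.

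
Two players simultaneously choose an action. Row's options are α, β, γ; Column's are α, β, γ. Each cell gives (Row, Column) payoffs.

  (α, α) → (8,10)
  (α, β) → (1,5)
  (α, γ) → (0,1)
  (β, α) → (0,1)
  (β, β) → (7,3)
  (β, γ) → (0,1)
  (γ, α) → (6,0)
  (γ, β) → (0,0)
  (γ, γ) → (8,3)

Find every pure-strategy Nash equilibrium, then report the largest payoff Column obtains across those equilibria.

Both α is a pure NE (Row: 8 ≥ 6; Column: 10 ≥ 5). Column gets 10.
Both β is a pure NE (Row: 7 ≥ 1; Column: 3 ≥ 1). Column gets 3.
Both γ is a pure NE (Row: 8 ≥ 0; Column: 3 ≥ 0). Column gets 3.
Every other cell has a profitable deviation for at least one player. Highest of {10, 3, 3} is 10.

10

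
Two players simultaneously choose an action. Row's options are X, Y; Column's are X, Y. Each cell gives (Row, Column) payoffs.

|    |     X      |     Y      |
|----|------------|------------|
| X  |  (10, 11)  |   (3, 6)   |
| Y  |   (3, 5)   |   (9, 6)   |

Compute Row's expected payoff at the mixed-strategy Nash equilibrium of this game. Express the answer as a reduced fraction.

Column mixes with probability q on X, chosen so Row is indifferent: 10q + 3(1−q) = 3q + 9(1−q) gives q = 6/13.
Row's expected payoff (from either row, since indifferent) is 10·6/13 + 3·7/13 = 81/13.

81/13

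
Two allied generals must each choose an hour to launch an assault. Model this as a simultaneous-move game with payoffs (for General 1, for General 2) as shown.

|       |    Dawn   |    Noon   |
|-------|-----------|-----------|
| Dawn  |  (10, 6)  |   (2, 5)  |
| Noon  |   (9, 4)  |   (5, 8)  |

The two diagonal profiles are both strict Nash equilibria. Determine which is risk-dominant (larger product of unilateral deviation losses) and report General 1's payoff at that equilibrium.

5

At both Dawn: General 1 loses 10 − 9 = 1 by deviating; General 2 loses 6 − 5 = 1. Product = 1·1 = 1.
At both Noon: General 1 loses 5 − 2 = 3 by deviating; General 2 loses 8 − 4 = 4. Product = 3·4 = 12.
12 > 1, so both Noon is risk-dominant. General 1's payoff there is 5.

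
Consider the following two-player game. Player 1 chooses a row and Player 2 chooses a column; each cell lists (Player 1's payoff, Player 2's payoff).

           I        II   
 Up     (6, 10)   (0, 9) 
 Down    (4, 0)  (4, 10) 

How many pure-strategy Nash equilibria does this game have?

2

(Up, I): Player 1 gets 6 (best alternative 4); Player 2 gets 10 (best alternative 9). Neither deviates — NE.
(Down, II): Player 1 gets 4 (best alternative 0); Player 2 gets 10 (best alternative 0). Neither deviates — NE.
(Down, I) is not a NE: Player 1 would switch to Up (6 > 4).
No other cell survives both best-response checks, so there are 2 pure NE.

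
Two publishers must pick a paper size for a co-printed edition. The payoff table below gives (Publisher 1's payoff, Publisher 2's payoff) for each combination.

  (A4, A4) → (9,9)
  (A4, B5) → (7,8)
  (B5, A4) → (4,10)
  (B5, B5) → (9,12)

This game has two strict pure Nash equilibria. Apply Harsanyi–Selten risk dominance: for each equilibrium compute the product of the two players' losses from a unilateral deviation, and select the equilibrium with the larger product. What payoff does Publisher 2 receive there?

9

At both A4: Publisher 1 loses 9 − 4 = 5 by deviating; Publisher 2 loses 9 − 8 = 1. Product = 5·1 = 5.
At both B5: Publisher 1 loses 9 − 7 = 2 by deviating; Publisher 2 loses 12 − 10 = 2. Product = 2·2 = 4.
5 > 4, so both A4 is risk-dominant. Publisher 2's payoff there is 9.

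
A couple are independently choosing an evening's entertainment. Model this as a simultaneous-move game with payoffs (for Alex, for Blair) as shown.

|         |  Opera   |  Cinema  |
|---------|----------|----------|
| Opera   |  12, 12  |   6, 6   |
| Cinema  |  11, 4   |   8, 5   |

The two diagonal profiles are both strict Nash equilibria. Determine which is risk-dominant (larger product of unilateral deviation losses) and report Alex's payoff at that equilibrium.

12

At both Opera: Alex loses 12 − 11 = 1 by deviating; Blair loses 12 − 6 = 6. Product = 1·6 = 6.
At both Cinema: Alex loses 8 − 6 = 2 by deviating; Blair loses 5 − 4 = 1. Product = 2·1 = 2.
6 > 2, so both Opera is risk-dominant. Alex's payoff there is 12.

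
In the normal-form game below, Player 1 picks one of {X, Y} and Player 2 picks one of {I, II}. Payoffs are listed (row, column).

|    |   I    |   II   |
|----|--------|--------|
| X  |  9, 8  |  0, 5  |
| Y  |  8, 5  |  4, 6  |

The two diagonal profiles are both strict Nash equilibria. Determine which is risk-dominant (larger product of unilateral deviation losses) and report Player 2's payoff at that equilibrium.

At (X, I): Player 1 loses 9 − 8 = 1 by deviating; Player 2 loses 8 − 5 = 3. Product = 1·3 = 3.
At (Y, II): Player 1 loses 4 − 0 = 4 by deviating; Player 2 loses 6 − 5 = 1. Product = 4·1 = 4.
4 > 3, so (Y, II) is risk-dominant. Player 2's payoff there is 6.

6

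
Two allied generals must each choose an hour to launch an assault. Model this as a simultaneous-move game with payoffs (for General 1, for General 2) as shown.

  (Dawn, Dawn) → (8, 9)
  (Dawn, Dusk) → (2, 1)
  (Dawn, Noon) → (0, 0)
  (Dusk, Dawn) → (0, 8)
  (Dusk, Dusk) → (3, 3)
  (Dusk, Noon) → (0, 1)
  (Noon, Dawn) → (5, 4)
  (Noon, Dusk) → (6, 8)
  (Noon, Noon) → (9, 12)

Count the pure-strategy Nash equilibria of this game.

2

Both Dawn: General 1 gets 8 (best alternative 5); General 2 gets 9 (best alternative 1). Neither deviates — NE.
Both Noon: General 1 gets 9 (best alternative 0); General 2 gets 12 (best alternative 8). Neither deviates — NE.
Both Dusk is not a NE: General 1 would switch to Noon (6 > 3).
No other cell survives both best-response checks, so there are 2 pure NE.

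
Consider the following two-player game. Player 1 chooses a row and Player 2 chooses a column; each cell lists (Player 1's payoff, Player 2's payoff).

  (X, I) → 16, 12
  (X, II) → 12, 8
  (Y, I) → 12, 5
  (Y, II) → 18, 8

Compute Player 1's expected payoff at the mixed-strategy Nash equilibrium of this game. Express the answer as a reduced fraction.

72/5

Player 2 mixes with probability q on I, chosen so Player 1 is indifferent: 16q + 12(1−q) = 12q + 18(1−q) gives q = 3/5.
Player 1's expected payoff (from either row, since indifferent) is 16·3/5 + 12·2/5 = 72/5.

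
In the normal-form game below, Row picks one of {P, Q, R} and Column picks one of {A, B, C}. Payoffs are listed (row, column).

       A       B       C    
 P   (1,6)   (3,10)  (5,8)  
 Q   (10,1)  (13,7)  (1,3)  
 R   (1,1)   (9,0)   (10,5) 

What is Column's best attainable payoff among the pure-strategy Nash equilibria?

(Q, B) is a pure NE (Row: 13 ≥ 9; Column: 7 ≥ 3). Column gets 7.
(R, C) is a pure NE (Row: 10 ≥ 5; Column: 5 ≥ 1). Column gets 5.
Every other cell has a profitable deviation for at least one player. Highest of {7, 5} is 7.

7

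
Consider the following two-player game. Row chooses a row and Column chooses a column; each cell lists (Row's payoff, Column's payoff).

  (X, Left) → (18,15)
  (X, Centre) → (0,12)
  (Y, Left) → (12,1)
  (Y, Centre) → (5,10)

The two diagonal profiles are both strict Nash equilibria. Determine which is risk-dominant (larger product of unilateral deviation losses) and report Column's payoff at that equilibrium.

10

At (X, Left): Row loses 18 − 12 = 6 by deviating; Column loses 15 − 12 = 3. Product = 6·3 = 18.
At (Y, Centre): Row loses 5 − 0 = 5 by deviating; Column loses 10 − 1 = 9. Product = 5·9 = 45.
45 > 18, so (Y, Centre) is risk-dominant. Column's payoff there is 10.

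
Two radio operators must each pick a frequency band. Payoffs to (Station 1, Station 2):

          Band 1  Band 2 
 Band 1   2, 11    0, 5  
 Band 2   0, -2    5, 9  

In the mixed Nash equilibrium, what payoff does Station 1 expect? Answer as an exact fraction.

Station 2 mixes with probability q on Band 1, chosen so Station 1 is indifferent: 2q + 0(1−q) = 0q + 5(1−q) gives q = 5/7.
Station 1's expected payoff (from either row, since indifferent) is 2·5/7 + 0·2/7 = 10/7.

10/7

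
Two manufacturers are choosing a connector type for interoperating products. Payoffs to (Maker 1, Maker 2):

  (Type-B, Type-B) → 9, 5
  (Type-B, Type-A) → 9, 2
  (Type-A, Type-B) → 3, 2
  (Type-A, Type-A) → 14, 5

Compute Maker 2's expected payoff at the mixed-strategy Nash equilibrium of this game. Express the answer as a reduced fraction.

7/2

Maker 1 mixes with probability p on Type-B, chosen so Maker 2 is indifferent: 5p + 2(1−p) = 2p + 5(1−p) gives p = 1/2.
Maker 2's expected payoff is 5·1/2 + 2·1/2 = 7/2.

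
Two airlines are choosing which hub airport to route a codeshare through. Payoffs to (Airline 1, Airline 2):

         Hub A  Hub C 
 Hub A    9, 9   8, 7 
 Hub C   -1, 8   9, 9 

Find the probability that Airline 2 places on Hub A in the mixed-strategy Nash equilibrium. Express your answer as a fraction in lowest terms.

1/11

Airline 2's mix q on Hub A must make Airline 1 indifferent between Hub A and Hub C.
Airline 1's payoff from Hub A: 9q + 8(1−q). From Hub C: (-1)q + 9(1−q).
Set equal: 10q = 1(1−q) → q = 1/11.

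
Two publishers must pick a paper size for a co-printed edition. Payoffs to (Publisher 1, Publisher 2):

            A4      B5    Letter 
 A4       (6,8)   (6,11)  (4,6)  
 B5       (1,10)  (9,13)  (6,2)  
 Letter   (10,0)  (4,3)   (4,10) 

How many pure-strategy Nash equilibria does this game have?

1

Both B5: Publisher 1 gets 9 (best alternative 6); Publisher 2 gets 13 (best alternative 10). Neither deviates — NE.
Both Letter is not a NE: Publisher 1 would switch to B5 (6 > 4).
No other cell survives both best-response checks, so there is 1 pure NE.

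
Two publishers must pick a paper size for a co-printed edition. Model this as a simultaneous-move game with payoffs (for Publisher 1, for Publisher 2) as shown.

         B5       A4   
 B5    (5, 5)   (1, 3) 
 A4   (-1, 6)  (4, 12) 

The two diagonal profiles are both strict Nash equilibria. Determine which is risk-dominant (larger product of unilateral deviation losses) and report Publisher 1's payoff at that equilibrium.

At both B5: Publisher 1 loses 5 − (-1) = 6 by deviating; Publisher 2 loses 5 − 3 = 2. Product = 6·2 = 12.
At both A4: Publisher 1 loses 4 − 1 = 3 by deviating; Publisher 2 loses 12 − 6 = 6. Product = 3·6 = 18.
18 > 12, so both A4 is risk-dominant. Publisher 1's payoff there is 4.

4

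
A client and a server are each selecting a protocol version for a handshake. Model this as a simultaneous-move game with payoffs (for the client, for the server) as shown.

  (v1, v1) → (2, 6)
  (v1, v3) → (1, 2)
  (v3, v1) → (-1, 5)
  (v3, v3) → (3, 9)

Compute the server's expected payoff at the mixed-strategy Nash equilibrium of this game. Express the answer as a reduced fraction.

11/2

The client mixes with probability p on v1, chosen so the server is indifferent: 6p + 5(1−p) = 2p + 9(1−p) gives p = 1/2.
The server's expected payoff is 6·1/2 + 5·1/2 = 11/2.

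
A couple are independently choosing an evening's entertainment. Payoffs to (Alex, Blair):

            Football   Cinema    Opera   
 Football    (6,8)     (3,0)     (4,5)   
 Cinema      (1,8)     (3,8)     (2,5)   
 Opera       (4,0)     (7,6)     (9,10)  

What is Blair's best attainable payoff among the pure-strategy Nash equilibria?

10

Both Football is a pure NE (Alex: 6 ≥ 4; Blair: 8 ≥ 5). Blair gets 8.
Both Opera is a pure NE (Alex: 9 ≥ 4; Blair: 10 ≥ 6). Blair gets 10.
Every other cell has a profitable deviation for at least one player. Highest of {8, 10} is 10.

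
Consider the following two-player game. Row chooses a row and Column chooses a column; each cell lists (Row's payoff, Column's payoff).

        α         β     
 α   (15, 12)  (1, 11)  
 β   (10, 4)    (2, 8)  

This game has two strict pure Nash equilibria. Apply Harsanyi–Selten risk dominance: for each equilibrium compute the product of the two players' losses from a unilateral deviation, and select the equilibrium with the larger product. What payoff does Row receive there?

At both α: Row loses 15 − 10 = 5 by deviating; Column loses 12 − 11 = 1. Product = 5·1 = 5.
At both β: Row loses 2 − 1 = 1 by deviating; Column loses 8 − 4 = 4. Product = 1·4 = 4.
5 > 4, so both α is risk-dominant. Row's payoff there is 15.

15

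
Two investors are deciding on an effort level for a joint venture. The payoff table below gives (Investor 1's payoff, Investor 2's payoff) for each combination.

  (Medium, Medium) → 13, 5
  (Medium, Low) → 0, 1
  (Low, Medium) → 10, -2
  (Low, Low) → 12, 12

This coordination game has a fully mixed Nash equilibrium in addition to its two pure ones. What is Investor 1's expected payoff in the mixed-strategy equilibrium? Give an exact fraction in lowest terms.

52/5

Investor 2 mixes with probability q on Medium, chosen so Investor 1 is indifferent: 13q + 0(1−q) = 10q + 12(1−q) gives q = 4/5.
Investor 1's expected payoff (from either row, since indifferent) is 13·4/5 + 0·1/5 = 52/5.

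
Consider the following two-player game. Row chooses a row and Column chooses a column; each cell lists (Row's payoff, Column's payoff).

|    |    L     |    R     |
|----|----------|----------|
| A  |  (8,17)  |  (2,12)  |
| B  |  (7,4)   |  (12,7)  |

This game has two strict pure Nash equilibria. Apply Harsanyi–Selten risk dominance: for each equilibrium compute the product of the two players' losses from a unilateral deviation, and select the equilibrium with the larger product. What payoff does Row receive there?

At (A, L): Row loses 8 − 7 = 1 by deviating; Column loses 17 − 12 = 5. Product = 1·5 = 5.
At (B, R): Row loses 12 − 2 = 10 by deviating; Column loses 7 − 4 = 3. Product = 10·3 = 30.
30 > 5, so (B, R) is risk-dominant. Row's payoff there is 12.

12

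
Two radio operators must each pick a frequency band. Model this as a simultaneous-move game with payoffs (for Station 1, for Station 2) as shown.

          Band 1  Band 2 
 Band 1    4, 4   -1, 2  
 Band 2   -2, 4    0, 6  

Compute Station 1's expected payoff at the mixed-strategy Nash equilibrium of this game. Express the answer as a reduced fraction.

-2/7

Station 2 mixes with probability q on Band 1, chosen so Station 1 is indifferent: 4q + (-1)(1−q) = (-2)q + 0(1−q) gives q = 1/7.
Station 1's expected payoff (from either row, since indifferent) is 4·1/7 + (-1)·6/7 = -2/7.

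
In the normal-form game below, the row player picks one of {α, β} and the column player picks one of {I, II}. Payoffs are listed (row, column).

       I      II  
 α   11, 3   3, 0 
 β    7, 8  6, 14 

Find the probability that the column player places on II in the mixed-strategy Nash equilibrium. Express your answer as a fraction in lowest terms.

4/7

The column player's mix q on I must make the row player indifferent between α and β.
The row player's payoff from α: 11q + 3(1−q). From β: 7q + 6(1−q).
Set equal: 4q = 3(1−q) → q = 3/7.
Probability on II is 1 − 3/7 = 4/7.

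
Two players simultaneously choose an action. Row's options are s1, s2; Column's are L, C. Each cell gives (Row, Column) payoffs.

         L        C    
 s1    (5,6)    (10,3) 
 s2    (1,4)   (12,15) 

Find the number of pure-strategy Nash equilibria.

(s1, L): Row gets 5 (best alternative 1); Column gets 6 (best alternative 3). Neither deviates — NE.
(s2, C): Row gets 12 (best alternative 10); Column gets 15 (best alternative 4). Neither deviates — NE.
(s2, L) is not a NE: Row would switch to s1 (5 > 1).
No other cell survives both best-response checks, so there are 2 pure NE.

2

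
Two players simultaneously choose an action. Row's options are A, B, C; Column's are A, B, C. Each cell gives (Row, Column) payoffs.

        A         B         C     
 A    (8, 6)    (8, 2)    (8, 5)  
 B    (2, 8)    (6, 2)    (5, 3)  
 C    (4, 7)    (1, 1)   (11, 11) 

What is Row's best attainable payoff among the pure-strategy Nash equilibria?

Both A is a pure NE (Row: 8 ≥ 4; Column: 6 ≥ 5). Row gets 8.
Both C is a pure NE (Row: 11 ≥ 8; Column: 11 ≥ 7). Row gets 11.
Every other cell has a profitable deviation for at least one player. Highest of {8, 11} is 11.

11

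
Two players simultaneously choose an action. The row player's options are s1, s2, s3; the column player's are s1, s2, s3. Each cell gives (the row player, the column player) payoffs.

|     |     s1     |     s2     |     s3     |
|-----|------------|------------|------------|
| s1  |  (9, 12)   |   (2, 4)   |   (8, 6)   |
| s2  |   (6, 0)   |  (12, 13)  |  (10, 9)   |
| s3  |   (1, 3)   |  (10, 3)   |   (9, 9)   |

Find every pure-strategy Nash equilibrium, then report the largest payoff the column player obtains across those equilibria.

Both s1 is a pure NE (the row player: 9 ≥ 6; the column player: 12 ≥ 6). The column player gets 12.
Both s2 is a pure NE (the row player: 12 ≥ 10; the column player: 13 ≥ 9). The column player gets 13.
Every other cell has a profitable deviation for at least one player. Highest of {12, 13} is 13.

13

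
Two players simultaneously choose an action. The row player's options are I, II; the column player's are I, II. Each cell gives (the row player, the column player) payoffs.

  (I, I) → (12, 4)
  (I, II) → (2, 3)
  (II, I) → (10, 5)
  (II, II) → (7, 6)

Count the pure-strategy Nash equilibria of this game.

Both I: the row player gets 12 (best alternative 10); the column player gets 4 (best alternative 3). Neither deviates — NE.
Both II: the row player gets 7 (best alternative 2); the column player gets 6 (best alternative 5). Neither deviates — NE.
(II, I) is not a NE: the row player would switch to I (12 > 10).
No other cell survives both best-response checks, so there are 2 pure NE.

2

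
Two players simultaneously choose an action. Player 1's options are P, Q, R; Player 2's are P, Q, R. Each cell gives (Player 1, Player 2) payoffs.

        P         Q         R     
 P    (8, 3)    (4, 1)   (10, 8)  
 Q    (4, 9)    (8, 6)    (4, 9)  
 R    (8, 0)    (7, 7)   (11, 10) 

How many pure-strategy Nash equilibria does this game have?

Both R: Player 1 gets 11 (best alternative 10); Player 2 gets 10 (best alternative 7). Neither deviates — NE.
Both Q is not a NE: Player 2 would switch to P (9 > 6).
No other cell survives both best-response checks, so there is 1 pure NE.

1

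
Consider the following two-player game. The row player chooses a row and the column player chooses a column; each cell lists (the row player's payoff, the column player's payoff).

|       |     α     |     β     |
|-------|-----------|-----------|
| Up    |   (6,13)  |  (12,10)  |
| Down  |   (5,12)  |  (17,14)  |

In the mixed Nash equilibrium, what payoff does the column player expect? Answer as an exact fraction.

62/5

The row player mixes with probability p on Up, chosen so the column player is indifferent: 13p + 12(1−p) = 10p + 14(1−p) gives p = 2/5.
The column player's expected payoff is 13·2/5 + 12·3/5 = 62/5.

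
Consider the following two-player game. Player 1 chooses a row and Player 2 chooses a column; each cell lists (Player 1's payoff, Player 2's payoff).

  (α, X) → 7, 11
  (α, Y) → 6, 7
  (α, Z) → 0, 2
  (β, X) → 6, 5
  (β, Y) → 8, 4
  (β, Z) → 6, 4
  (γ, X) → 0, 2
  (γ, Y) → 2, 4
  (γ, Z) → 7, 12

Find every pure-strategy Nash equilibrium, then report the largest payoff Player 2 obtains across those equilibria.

12

(α, X) is a pure NE (Player 1: 7 ≥ 6; Player 2: 11 ≥ 7). Player 2 gets 11.
(γ, Z) is a pure NE (Player 1: 7 ≥ 6; Player 2: 12 ≥ 4). Player 2 gets 12.
Every other cell has a profitable deviation for at least one player. Highest of {11, 12} is 12.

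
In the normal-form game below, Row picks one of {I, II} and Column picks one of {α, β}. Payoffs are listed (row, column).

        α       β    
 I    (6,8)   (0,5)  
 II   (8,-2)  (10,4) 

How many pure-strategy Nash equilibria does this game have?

1

(II, β): Row gets 10 (best alternative 0); Column gets 4 (best alternative -2). Neither deviates — NE.
(I, α) is not a NE: Row would switch to II (8 > 6).
No other cell survives both best-response checks, so there is 1 pure NE.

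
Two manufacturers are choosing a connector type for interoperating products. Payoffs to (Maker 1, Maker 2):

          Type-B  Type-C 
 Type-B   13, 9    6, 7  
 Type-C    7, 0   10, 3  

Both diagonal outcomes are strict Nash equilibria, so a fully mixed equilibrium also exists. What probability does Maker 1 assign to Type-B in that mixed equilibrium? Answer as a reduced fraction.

Maker 1's mix p on Type-B must make Maker 2 indifferent between Type-B and Type-C.
Maker 2's payoff from Type-B: 9p + 0(1−p). From Type-C: 7p + 3(1−p).
Set equal: 2p = 3(1−p) → p = 3/5.

3/5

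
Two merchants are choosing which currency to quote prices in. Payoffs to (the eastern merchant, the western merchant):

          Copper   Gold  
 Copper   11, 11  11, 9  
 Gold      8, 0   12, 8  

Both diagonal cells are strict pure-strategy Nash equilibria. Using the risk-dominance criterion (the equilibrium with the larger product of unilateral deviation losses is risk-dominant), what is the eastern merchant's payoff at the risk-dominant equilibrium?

At both Copper: the eastern merchant loses 11 − 8 = 3 by deviating; the western merchant loses 11 − 9 = 2. Product = 3·2 = 6.
At both Gold: the eastern merchant loses 12 − 11 = 1 by deviating; the western merchant loses 8 − 0 = 8. Product = 1·8 = 8.
8 > 6, so both Gold is risk-dominant. The eastern merchant's payoff there is 12.

12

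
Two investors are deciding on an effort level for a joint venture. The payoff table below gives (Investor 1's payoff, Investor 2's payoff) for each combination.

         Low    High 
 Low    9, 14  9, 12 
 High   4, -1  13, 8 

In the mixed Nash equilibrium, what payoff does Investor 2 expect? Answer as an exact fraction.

Investor 1 mixes with probability p on Low, chosen so Investor 2 is indifferent: 14p + (-1)(1−p) = 12p + 8(1−p) gives p = 9/11.
Investor 2's expected payoff is 14·9/11 + (-1)·2/11 = 124/11.

124/11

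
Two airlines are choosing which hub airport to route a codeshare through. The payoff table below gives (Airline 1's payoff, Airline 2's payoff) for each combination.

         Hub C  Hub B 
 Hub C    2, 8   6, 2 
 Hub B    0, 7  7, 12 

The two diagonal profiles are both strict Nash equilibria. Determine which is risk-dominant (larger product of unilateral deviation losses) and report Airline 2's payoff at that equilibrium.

8

At both Hub C: Airline 1 loses 2 − 0 = 2 by deviating; Airline 2 loses 8 − 2 = 6. Product = 2·6 = 12.
At both Hub B: Airline 1 loses 7 − 6 = 1 by deviating; Airline 2 loses 12 − 7 = 5. Product = 1·5 = 5.
12 > 5, so both Hub C is risk-dominant. Airline 2's payoff there is 8.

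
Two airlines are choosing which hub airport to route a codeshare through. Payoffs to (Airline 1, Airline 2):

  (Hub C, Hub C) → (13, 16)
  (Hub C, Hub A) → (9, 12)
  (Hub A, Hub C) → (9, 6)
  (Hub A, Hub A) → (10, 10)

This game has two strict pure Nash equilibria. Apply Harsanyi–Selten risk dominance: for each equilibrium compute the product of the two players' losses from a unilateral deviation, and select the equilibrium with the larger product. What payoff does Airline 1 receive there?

13

At both Hub C: Airline 1 loses 13 − 9 = 4 by deviating; Airline 2 loses 16 − 12 = 4. Product = 4·4 = 16.
At both Hub A: Airline 1 loses 10 − 9 = 1 by deviating; Airline 2 loses 10 − 6 = 4. Product = 1·4 = 4.
16 > 4, so both Hub C is risk-dominant. Airline 1's payoff there is 13.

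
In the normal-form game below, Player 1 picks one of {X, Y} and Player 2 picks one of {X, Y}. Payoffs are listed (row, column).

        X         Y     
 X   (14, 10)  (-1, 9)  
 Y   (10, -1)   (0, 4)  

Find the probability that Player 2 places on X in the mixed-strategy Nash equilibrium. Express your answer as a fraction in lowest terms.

Player 2's mix q on X must make Player 1 indifferent between X and Y.
Player 1's payoff from X: 14q + (-1)(1−q). From Y: 10q + 0(1−q).
Set equal: 4q = 1(1−q) → q = 1/5.

1/5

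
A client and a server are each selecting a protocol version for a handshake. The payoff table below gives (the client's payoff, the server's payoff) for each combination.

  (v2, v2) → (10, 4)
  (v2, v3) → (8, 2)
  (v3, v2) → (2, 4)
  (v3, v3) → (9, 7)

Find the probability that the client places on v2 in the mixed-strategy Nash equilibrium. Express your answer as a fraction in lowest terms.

The client's mix p on v2 must make the server indifferent between v2 and v3.
The server's payoff from v2: 4p + 4(1−p). From v3: 2p + 7(1−p).
Set equal: 2p = 3(1−p) → p = 3/5.

3/5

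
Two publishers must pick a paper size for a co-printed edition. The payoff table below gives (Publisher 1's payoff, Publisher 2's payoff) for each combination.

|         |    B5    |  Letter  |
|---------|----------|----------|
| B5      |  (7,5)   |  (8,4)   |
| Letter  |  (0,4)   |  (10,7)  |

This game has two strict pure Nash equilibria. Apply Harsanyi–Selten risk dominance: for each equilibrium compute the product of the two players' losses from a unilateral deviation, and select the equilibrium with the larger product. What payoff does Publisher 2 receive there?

At both B5: Publisher 1 loses 7 − 0 = 7 by deviating; Publisher 2 loses 5 − 4 = 1. Product = 7·1 = 7.
At both Letter: Publisher 1 loses 10 − 8 = 2 by deviating; Publisher 2 loses 7 − 4 = 3. Product = 2·3 = 6.
7 > 6, so both B5 is risk-dominant. Publisher 2's payoff there is 5.

5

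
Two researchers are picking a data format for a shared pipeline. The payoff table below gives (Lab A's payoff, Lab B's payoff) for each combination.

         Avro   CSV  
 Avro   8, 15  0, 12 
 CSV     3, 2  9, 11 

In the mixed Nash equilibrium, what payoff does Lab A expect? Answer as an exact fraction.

Lab B mixes with probability q on Avro, chosen so Lab A is indifferent: 8q + 0(1−q) = 3q + 9(1−q) gives q = 9/14.
Lab A's expected payoff (from either row, since indifferent) is 8·9/14 + 0·5/14 = 36/7.

36/7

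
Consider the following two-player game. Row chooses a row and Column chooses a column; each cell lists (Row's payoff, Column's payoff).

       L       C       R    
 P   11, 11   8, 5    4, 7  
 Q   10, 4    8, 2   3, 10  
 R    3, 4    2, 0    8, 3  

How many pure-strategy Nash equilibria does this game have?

(P, L): Row gets 11 (best alternative 10); Column gets 11 (best alternative 7). Neither deviates — NE.
(R, R) is not a NE: Column would switch to L (4 > 3).
No other cell survives both best-response checks, so there is 1 pure NE.

1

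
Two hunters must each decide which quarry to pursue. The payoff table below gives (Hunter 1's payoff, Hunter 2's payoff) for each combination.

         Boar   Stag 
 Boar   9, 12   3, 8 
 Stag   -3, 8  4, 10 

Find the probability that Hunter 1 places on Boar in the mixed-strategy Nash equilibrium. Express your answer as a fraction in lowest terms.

Hunter 1's mix p on Boar must make Hunter 2 indifferent between Boar and Stag.
Hunter 2's payoff from Boar: 12p + 8(1−p). From Stag: 8p + 10(1−p).
Set equal: 4p = 2(1−p) → p = 2/6 = 1/3.

1/3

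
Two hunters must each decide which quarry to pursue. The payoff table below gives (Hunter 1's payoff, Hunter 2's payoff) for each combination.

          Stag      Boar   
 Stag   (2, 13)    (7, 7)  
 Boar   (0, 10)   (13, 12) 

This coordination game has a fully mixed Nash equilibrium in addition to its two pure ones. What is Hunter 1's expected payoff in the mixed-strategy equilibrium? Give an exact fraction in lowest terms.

13/4

Hunter 2 mixes with probability q on Stag, chosen so Hunter 1 is indifferent: 2q + 7(1−q) = 0q + 13(1−q) gives q = 3/4.
Hunter 1's expected payoff (from either row, since indifferent) is 2·3/4 + 7·1/4 = 13/4.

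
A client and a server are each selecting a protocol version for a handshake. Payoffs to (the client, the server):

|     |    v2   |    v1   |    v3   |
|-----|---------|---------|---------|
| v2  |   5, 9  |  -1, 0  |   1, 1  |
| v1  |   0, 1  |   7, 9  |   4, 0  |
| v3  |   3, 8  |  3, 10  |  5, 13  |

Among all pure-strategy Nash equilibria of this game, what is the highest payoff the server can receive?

Both v2 is a pure NE (the client: 5 ≥ 3; the server: 9 ≥ 1). The server gets 9.
Both v1 is a pure NE (the client: 7 ≥ 3; the server: 9 ≥ 1). The server gets 9.
Both v3 is a pure NE (the client: 5 ≥ 4; the server: 13 ≥ 10). The server gets 13.
Every other cell has a profitable deviation for at least one player. Highest of {9, 9, 13} is 13.

13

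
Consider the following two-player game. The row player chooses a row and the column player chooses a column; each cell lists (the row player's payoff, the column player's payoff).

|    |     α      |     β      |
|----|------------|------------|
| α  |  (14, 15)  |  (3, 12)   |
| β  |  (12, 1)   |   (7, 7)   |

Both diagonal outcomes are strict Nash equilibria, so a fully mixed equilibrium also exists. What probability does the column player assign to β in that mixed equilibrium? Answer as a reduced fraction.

1/3

The column player's mix q on α must make the row player indifferent between α and β.
The row player's payoff from α: 14q + 3(1−q). From β: 12q + 7(1−q).
Set equal: 2q = 4(1−q) → q = 4/6 = 2/3.
Probability on β is 1 − 2/3 = 1/3.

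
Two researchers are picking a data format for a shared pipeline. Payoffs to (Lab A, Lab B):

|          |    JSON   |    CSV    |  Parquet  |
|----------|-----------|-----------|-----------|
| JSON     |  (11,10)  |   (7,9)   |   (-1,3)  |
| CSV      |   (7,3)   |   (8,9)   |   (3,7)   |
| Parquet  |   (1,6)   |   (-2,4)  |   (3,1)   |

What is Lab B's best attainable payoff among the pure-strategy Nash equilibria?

Both JSON is a pure NE (Lab A: 11 ≥ 7; Lab B: 10 ≥ 9). Lab B gets 10.
Both CSV is a pure NE (Lab A: 8 ≥ 7; Lab B: 9 ≥ 7). Lab B gets 9.
Every other cell has a profitable deviation for at least one player. Highest of {10, 9} is 10.

10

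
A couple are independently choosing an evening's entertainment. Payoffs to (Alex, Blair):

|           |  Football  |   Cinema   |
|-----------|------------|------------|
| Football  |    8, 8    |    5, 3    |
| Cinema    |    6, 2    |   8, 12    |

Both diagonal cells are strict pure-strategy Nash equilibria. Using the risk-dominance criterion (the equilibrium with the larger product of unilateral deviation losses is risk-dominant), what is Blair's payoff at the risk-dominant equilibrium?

At both Football: Alex loses 8 − 6 = 2 by deviating; Blair loses 8 − 3 = 5. Product = 2·5 = 10.
At both Cinema: Alex loses 8 − 5 = 3 by deviating; Blair loses 12 − 2 = 10. Product = 3·10 = 30.
30 > 10, so both Cinema is risk-dominant. Blair's payoff there is 12.

12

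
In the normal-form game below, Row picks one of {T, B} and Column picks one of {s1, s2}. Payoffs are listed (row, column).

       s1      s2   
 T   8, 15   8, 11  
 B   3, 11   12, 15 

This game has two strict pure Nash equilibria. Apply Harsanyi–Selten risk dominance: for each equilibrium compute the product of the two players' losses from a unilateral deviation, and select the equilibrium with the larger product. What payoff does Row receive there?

8

At (T, s1): Row loses 8 − 3 = 5 by deviating; Column loses 15 − 11 = 4. Product = 5·4 = 20.
At (B, s2): Row loses 12 − 8 = 4 by deviating; Column loses 15 − 11 = 4. Product = 4·4 = 16.
20 > 16, so (T, s1) is risk-dominant. Row's payoff there is 8.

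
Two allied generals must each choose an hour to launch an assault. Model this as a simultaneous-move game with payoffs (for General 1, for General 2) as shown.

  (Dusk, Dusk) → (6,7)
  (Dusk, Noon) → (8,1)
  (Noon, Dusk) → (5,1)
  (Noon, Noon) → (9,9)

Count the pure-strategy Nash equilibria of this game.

Both Dusk: General 1 gets 6 (best alternative 5); General 2 gets 7 (best alternative 1). Neither deviates — NE.
Both Noon: General 1 gets 9 (best alternative 8); General 2 gets 9 (best alternative 1). Neither deviates — NE.
(Dusk, Noon) is not a NE: General 1 would switch to Noon (9 > 8).
No other cell survives both best-response checks, so there are 2 pure NE.

2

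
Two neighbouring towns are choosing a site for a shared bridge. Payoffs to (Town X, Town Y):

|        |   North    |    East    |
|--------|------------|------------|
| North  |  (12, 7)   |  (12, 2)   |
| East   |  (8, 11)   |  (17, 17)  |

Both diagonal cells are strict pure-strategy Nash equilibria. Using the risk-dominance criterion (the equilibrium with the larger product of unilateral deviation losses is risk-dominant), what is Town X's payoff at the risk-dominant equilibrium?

At both North: Town X loses 12 − 8 = 4 by deviating; Town Y loses 7 − 2 = 5. Product = 4·5 = 20.
At both East: Town X loses 17 − 12 = 5 by deviating; Town Y loses 17 − 11 = 6. Product = 5·6 = 30.
30 > 20, so both East is risk-dominant. Town X's payoff there is 17.

17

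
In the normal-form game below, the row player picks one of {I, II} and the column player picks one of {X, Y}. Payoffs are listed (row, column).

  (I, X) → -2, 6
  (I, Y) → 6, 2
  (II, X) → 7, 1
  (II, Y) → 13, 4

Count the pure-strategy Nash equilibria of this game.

1

(II, Y): the row player gets 13 (best alternative 6); the column player gets 4 (best alternative 1). Neither deviates — NE.
(I, X) is not a NE: the row player would switch to II (7 > -2).
No other cell survives both best-response checks, so there is 1 pure NE.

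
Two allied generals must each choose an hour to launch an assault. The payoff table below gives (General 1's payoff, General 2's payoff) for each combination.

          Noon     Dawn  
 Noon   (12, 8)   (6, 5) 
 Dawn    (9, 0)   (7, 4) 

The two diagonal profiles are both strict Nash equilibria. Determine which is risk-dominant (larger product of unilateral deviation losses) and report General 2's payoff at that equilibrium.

8

At both Noon: General 1 loses 12 − 9 = 3 by deviating; General 2 loses 8 − 5 = 3. Product = 3·3 = 9.
At both Dawn: General 1 loses 7 − 6 = 1 by deviating; General 2 loses 4 − 0 = 4. Product = 1·4 = 4.
9 > 4, so both Noon is risk-dominant. General 2's payoff there is 8.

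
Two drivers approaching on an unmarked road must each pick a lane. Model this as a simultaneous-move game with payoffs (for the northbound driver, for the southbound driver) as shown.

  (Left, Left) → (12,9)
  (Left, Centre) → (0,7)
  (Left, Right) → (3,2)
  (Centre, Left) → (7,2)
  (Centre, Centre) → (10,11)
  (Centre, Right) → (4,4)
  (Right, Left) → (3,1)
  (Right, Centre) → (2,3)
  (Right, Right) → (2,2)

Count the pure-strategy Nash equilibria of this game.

Both Left: the northbound driver gets 12 (best alternative 7); the southbound driver gets 9 (best alternative 7). Neither deviates — NE.
Both Centre: the northbound driver gets 10 (best alternative 2); the southbound driver gets 11 (best alternative 4). Neither deviates — NE.
Both Right is not a NE: the northbound driver would switch to Centre (4 > 2).
No other cell survives both best-response checks, so there are 2 pure NE.

2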